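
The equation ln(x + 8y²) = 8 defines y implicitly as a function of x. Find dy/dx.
Differentiate the relation implicitly: treat y = y(x) and apply the chain rule, so every y-derivative picks up a y' = dy/dx factor.

With everything moved to the left-hand side, differentiate term by term:
  d/dx[ln(x + 8y^2)] = (16y·y' + 1)/(x + 8y^2)
  d/dx[-8] = 0

Separating the contributions that come from x directly and those that come through y:
  without y':      1/(x + 8y^2)
  multiplying y':  16y/(x + 8y^2)

so (1/(x + 8y^2)) + (16y/(x + 8y^2))·y' = 0, and therefore
  dy/dx = -(1/(x + 8y^2))/(16y/(x + 8y^2)) = -1/(16y)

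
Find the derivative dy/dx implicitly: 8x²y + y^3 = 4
Apply d/dx to both sides, remembering that y depends on x. Each occurrence of y therefore brings in a y' = dy/dx via the chain rule.

With F(x, y) equal to the left-hand side minus the right, differentiate F term by term:
  d/dx[8x^2y] = 8x^2·y' + 16xy
  d/dx[y^3] = 3y^2·y'
  d/dx[-4] = 0
Adding these up, d/dx[F] = 0 becomes
  (16xy) + (8x^2 + 3y^2)·y' = 0,
so isolating y',
  dy/dx = -(16xy)/(8x^2 + 3y^2) = -16xy/(8x^2 + 3y^2)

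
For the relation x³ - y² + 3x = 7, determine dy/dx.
Apply d/dx to both sides, remembering that y depends on x. Each occurrence of y therefore brings in a y' = dy/dx via the chain rule.

With F(x, y) equal to the left-hand side minus the right, differentiate F term by term:
  d/dx[x^3] = 3x^2
  d/dx[3x] = 3
  d/dx[-y^2] = -2y·y'
  d/dx[-7] = 0
Adding these up, d/dx[F] = 0 becomes
  (3x^2 + 3) + (-2y)·y' = 0,
so isolating y',
  dy/dx = -(3x^2 + 3)/(-2y) = 3(x^2 + 1)/(2y)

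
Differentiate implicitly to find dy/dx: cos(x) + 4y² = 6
Differentiate the relation implicitly: treat y = y(x) and apply the chain rule, so every y-derivative picks up a y' = dy/dx factor.

With everything moved to the left-hand side, differentiate term by term:
  d/dx[4y^2] = 8y·y'
  d/dx[cos(x)] = -sin(x)
  d/dx[-6] = 0

Separating the contributions that come from x directly and those that come through y:
  without y':      -sin(x)
  multiplying y':  8y

so (-sin(x)) + (8y)·y' = 0, and therefore
  dy/dx = -(-sin(x))/(8y) = sin(x)/(8y)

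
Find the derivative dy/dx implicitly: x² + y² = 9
Differentiate both sides with respect to x, treating y as y(x). By the chain rule, any term containing y contributes a factor of y' = dy/dx when we differentiate it.

Move every term to one side and write the relation as F(x, y) = 0. Term by term,
  d/dx[x^2] = 2x
  d/dx[y^2] = 2y·y'
  d/dx[-9] = 0

The pieces without y' make up ∂F/∂x and the coefficient of y' is ∂F/∂y:
  ∂F/∂x = 2x,
  ∂F/∂y = 2y.

Since d/dx[F] = ∂F/∂x + (∂F/∂y)·y' = 0, solve for y':
  (∂F/∂y)·y' = -∂F/∂x
  dy/dx = -(∂F/∂x)/(∂F/∂y) = -(2x)/(2y) = -x/y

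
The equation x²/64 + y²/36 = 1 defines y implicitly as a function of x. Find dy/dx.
Apply d/dx to both sides, remembering that y depends on x. Each occurrence of y therefore brings in a y' = dy/dx via the chain rule.

With F(x, y) equal to the left-hand side minus the right, differentiate F term by term:
  d/dx[x^2/64] = x/32
  d/dx[y^2/36] = y·y'/18
  d/dx[-1] = 0
Adding these up, d/dx[F] = 0 becomes
  (x/32) + (y/18)·y' = 0,
so isolating y',
  dy/dx = -(x/32)/(y/18) = -9x/(16y)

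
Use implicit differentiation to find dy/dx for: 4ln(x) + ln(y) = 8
Differentiate both sides with respect to x, treating y as y(x). By the chain rule, any term containing y contributes a factor of y' = dy/dx when we differentiate it.

Move every term to one side and write the relation as F(x, y) = 0. Term by term,
  d/dx[4ln(x)] = 4/x
  d/dx[ln(y)] = y'/y
  d/dx[-8] = 0

The pieces without y' make up ∂F/∂x and the coefficient of y' is ∂F/∂y:
  ∂F/∂x = 4/x,
  ∂F/∂y = 1/y.

Since d/dx[F] = ∂F/∂x + (∂F/∂y)·y' = 0, solve for y':
  (∂F/∂y)·y' = -∂F/∂x
  dy/dx = -(∂F/∂x)/(∂F/∂y) = -(4/x)/(1/y) = -4y/x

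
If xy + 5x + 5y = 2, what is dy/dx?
Differentiate the relation implicitly: treat y = y(x) and apply the chain rule, so every y-derivative picks up a y' = dy/dx factor.

With everything moved to the left-hand side, differentiate term by term:
  d/dx[xy] = x·y' + y
  d/dx[5x] = 5
  d/dx[5y] = 5·y'
  d/dx[-2] = 0

Separating the contributions that come from x directly and those that come through y:
  without y':      y + 5
  multiplying y':  x + 5

so (y + 5) + (x + 5)·y' = 0, and therefore
  dy/dx = -(y + 5)/(x + 5) = (-y - 5)/(x + 5)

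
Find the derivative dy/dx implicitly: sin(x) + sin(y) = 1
Apply d/dx to both sides, remembering that y depends on x. Each occurrence of y therefore brings in a y' = dy/dx via the chain rule.

With F(x, y) equal to the left-hand side minus the right, differentiate F term by term:
  d/dx[sin(x)] = cos(x)
  d/dx[sin(y)] = y'·cos(y)
  d/dx[-1] = 0
Adding these up, d/dx[F] = 0 becomes
  (cos(x)) + (cos(y))·y' = 0,
so isolating y',
  dy/dx = -(cos(x))/(cos(y)) = -cos(x)/cos(y)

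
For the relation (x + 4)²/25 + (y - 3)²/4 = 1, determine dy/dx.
Differentiate both sides with respect to x, treating y as y(x). By the chain rule, any term containing y contributes a factor of y' = dy/dx when we differentiate it.

Move every term to one side and write the relation as F(x, y) = 0. Term by term,
  d/dx[(x + 4)^2/25] = 2x/25 + 8/25
  d/dx[(y - 3)^2/4] = y'(y - 3)/2
  d/dx[-1] = 0

The pieces without y' make up ∂F/∂x and the coefficient of y' is ∂F/∂y:
  ∂F/∂x = 2x/25 + 8/25,
  ∂F/∂y = y/2 - 3/2.

Since d/dx[F] = ∂F/∂x + (∂F/∂y)·y' = 0, solve for y':
  (∂F/∂y)·y' = -∂F/∂x
  dy/dx = -(∂F/∂x)/(∂F/∂y) = -(2x/25 + 8/25)/(y/2 - 3/2)
        = -(2(x + 4)/25)/((y - 3)/2) = 4(-x - 4)/(25(y - 3))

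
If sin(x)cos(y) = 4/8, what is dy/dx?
Differentiate the relation implicitly: treat y = y(x) and apply the chain rule, so every y-derivative picks up a y' = dy/dx factor.

With everything moved to the left-hand side, differentiate term by term:
  d/dx[sin(x)·cos(y)] = -y'·sin(x)·sin(y) + cos(x)·cos(y)
  d/dx[-1/2] = 0

Separating the contributions that come from x directly and those that come through y:
  without y':      cos(x)·cos(y)
  multiplying y':  -sin(x)·sin(y)

so (cos(x)·cos(y)) + (-sin(x)·sin(y))·y' = 0, and therefore
  dy/dx = -(cos(x)·cos(y))/(-sin(x)·sin(y)) = 1/(tan(x)·tan(y))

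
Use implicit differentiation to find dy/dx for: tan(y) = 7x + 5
Differentiate both sides with respect to x, treating y as y(x). By the chain rule, any term containing y contributes a factor of y' = dy/dx when we differentiate it.

Move every term to one side and write the relation as F(x, y) = 0. Term by term,
  d/dx[-7x] = -7
  d/dx[tan(y)] = y'(tan(y)^2 + 1)
  d/dx[-5] = 0

The pieces without y' make up ∂F/∂x and the coefficient of y' is ∂F/∂y:
  ∂F/∂x = -7,
  ∂F/∂y = tan(y)^2 + 1.

Since d/dx[F] = ∂F/∂x + (∂F/∂y)·y' = 0, solve for y':
  (∂F/∂y)·y' = -∂F/∂x
  dy/dx = -(∂F/∂x)/(∂F/∂y) = -(-7)/(tan(y)^2 + 1) = 7cos(y)^2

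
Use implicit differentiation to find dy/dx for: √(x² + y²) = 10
Differentiate both sides with respect to x, treating y as y(x). By the chain rule, any term containing y contributes a factor of y' = dy/dx when we differentiate it.

Move every term to one side and write the relation as F(x, y) = 0. Term by term,
  d/dx[√(x^2 + y^2)] = (x + y·y')/√(x^2 + y^2)
  d/dx[-10] = 0

The pieces without y' make up ∂F/∂x and the coefficient of y' is ∂F/∂y:
  ∂F/∂x = x/√(x^2 + y^2),
  ∂F/∂y = y/√(x^2 + y^2).

Since d/dx[F] = ∂F/∂x + (∂F/∂y)·y' = 0, solve for y':
  (∂F/∂y)·y' = -∂F/∂x
  dy/dx = -(∂F/∂x)/(∂F/∂y) = -(x/√(x^2 + y^2))/(y/√(x^2 + y^2)) = -x/y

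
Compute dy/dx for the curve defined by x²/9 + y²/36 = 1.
Take d/dx of both sides. Since y is implicitly a function of x, the chain rule attaches a y' = dy/dx factor whenever we differentiate through y.

Set F(x, y) = (left side) − (right side), so the curve is F = 0. Differentiating each term of F:
  d/dx[x^2/9] = 2x/9
  d/dx[y^2/36] = y·y'/18
  d/dx[-1] = 0

Collecting, the y'-free part is the partial derivative in x and the y' coefficient is the partial derivative in y:
  ∂F/∂x = 2x/9
  ∂F/∂y = y/18

so d/dx[F(x, y(x))] = ∂F/∂x + (∂F/∂y)·y' = 0. Rearranging,
  dy/dx = -(∂F/∂x)/(∂F/∂y) = -(2x/9)/(y/18) = -4x/y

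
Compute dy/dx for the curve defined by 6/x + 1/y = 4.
Take d/dx of both sides. Since y is implicitly a function of x, the chain rule attaches a y' = dy/dx factor whenever we differentiate through y.

Set F(x, y) = (left side) − (right side), so the curve is F = 0. Differentiating each term of F:
  d/dx[1/y] = -y'/y^2
  d/dx[6/x] = -6/x^2
  d/dx[-4] = 0

Collecting, the y'-free part is the partial derivative in x and the y' coefficient is the partial derivative in y:
  ∂F/∂x = -6/x^2
  ∂F/∂y = -1/y^2

so d/dx[F(x, y(x))] = ∂F/∂x + (∂F/∂y)·y' = 0. Rearranging,
  dy/dx = -(∂F/∂x)/(∂F/∂y) = -(-6/x^2)/(-1/y^2) = -6y^2/x^2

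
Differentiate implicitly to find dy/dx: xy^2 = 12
Differentiate the relation implicitly: treat y = y(x) and apply the chain rule, so every y-derivative picks up a y' = dy/dx factor.

With everything moved to the left-hand side, differentiate term by term:
  d/dx[xy^2] = 2xy·y' + y^2
  d/dx[-12] = 0

Separating the contributions that come from x directly and those that come through y:
  without y':      y^2
  multiplying y':  2xy

so (y^2) + (2xy)·y' = 0, and therefore
  dy/dx = -(y^2)/(2xy) = -y/(2x)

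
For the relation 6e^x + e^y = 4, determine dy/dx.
Differentiate both sides with respect to x, treating y as y(x). By the chain rule, any term containing y contributes a factor of y' = dy/dx when we differentiate it.

Move every term to one side and write the relation as F(x, y) = 0. Term by term,
  d/dx[6e^(x)] = 6e^(x)
  d/dx[e^(y)] = y'·e^(y)
  d/dx[-4] = 0

The pieces without y' make up ∂F/∂x and the coefficient of y' is ∂F/∂y:
  ∂F/∂x = 6e^(x),
  ∂F/∂y = e^(y).

Since d/dx[F] = ∂F/∂x + (∂F/∂y)·y' = 0, solve for y':
  (∂F/∂y)·y' = -∂F/∂x
  dy/dx = -(∂F/∂x)/(∂F/∂y) = -(6e^(x))/(e^(y)) = -6e^(x - y)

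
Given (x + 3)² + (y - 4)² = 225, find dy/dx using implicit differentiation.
Differentiate the relation implicitly: treat y = y(x) and apply the chain rule, so every y-derivative picks up a y' = dy/dx factor.

With everything moved to the left-hand side, differentiate term by term:
  d/dx[(x + 3)^2] = 2x + 6
  d/dx[(y - 4)^2] = 2·y'(y - 4)
  d/dx[-225] = 0

Separating the contributions that come from x directly and those that come through y:
  without y':      2x + 6
  multiplying y':  2y - 8

so (2x + 6) + (2y - 8)·y' = 0, and therefore
  dy/dx = -(2x + 6)/(2y - 8) = (-x - 3)/(y - 4)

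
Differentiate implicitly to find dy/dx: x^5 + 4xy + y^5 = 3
Differentiate the relation implicitly: treat y = y(x) and apply the chain rule, so every y-derivative picks up a y' = dy/dx factor.

With everything moved to the left-hand side, differentiate term by term:
  d/dx[x^5] = 5x^4
  d/dx[4xy] = 4x·y' + 4y
  d/dx[y^5] = 5y^4·y'
  d/dx[-3] = 0

Separating the contributions that come from x directly and those that come through y:
  without y':      5x^4 + 4y
  multiplying y':  4x + 5y^4

so (5x^4 + 4y) + (4x + 5y^4)·y' = 0, and therefore
  dy/dx = -(5x^4 + 4y)/(4x + 5y^4) = (-5x^4 - 4y)/(4x + 5y^4)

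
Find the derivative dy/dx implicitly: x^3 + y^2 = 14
Differentiate both sides with respect to x, treating y as y(x). By the chain rule, any term containing y contributes a factor of y' = dy/dx when we differentiate it.

Move every term to one side and write the relation as F(x, y) = 0. Term by term,
  d/dx[x^3] = 3x^2
  d/dx[y^2] = 2y·y'
  d/dx[-14] = 0

The pieces without y' make up ∂F/∂x and the coefficient of y' is ∂F/∂y:
  ∂F/∂x = 3x^2,
  ∂F/∂y = 2y.

Since d/dx[F] = ∂F/∂x + (∂F/∂y)·y' = 0, solve for y':
  (∂F/∂y)·y' = -∂F/∂x
  dy/dx = -(∂F/∂x)/(∂F/∂y) = -(3x^2)/(2y) = -3x^2/(2y)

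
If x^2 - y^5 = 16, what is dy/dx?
Differentiate the relation implicitly: treat y = y(x) and apply the chain rule, so every y-derivative picks up a y' = dy/dx factor.

With everything moved to the left-hand side, differentiate term by term:
  d/dx[x^2] = 2x
  d/dx[-y^5] = -5y^4·y'
  d/dx[-16] = 0

Separating the contributions that come from x directly and those that come through y:
  without y':      2x
  multiplying y':  -5y^4

so (2x) + (-5y^4)·y' = 0, and therefore
  dy/dx = -(2x)/(-5y^4) = 2x/(5y^4)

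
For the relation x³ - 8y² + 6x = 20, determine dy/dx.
Take d/dx of both sides. Since y is implicitly a function of x, the chain rule attaches a y' = dy/dx factor whenever we differentiate through y.

Set F(x, y) = (left side) − (right side), so the curve is F = 0. Differentiating each term of F:
  d/dx[x^3] = 3x^2
  d/dx[6x] = 6
  d/dx[-8y^2] = -16y·y'
  d/dx[-20] = 0

Collecting, the y'-free part is the partial derivative in x and the y' coefficient is the partial derivative in y:
  ∂F/∂x = 3x^2 + 6
  ∂F/∂y = -16y

so d/dx[F(x, y(x))] = ∂F/∂x + (∂F/∂y)·y' = 0. Rearranging,
  dy/dx = -(∂F/∂x)/(∂F/∂y) = -(3x^2 + 6)/(-16y) = 3(x^2 + 2)/(16y)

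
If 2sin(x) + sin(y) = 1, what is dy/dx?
Differentiate both sides with respect to x, treating y as y(x). By the chain rule, any term containing y contributes a factor of y' = dy/dx when we differentiate it.

Move every term to one side and write the relation as F(x, y) = 0. Term by term,
  d/dx[2sin(x)] = 2cos(x)
  d/dx[sin(y)] = y'·cos(y)
  d/dx[-1] = 0

The pieces without y' make up ∂F/∂x and the coefficient of y' is ∂F/∂y:
  ∂F/∂x = 2cos(x),
  ∂F/∂y = cos(y).

Since d/dx[F] = ∂F/∂x + (∂F/∂y)·y' = 0, solve for y':
  (∂F/∂y)·y' = -∂F/∂x
  dy/dx = -(∂F/∂x)/(∂F/∂y) = -(2cos(x))/(cos(y)) = -2cos(x)/cos(y)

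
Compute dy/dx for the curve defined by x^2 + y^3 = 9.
Take d/dx of both sides. Since y is implicitly a function of x, the chain rule attaches a y' = dy/dx factor whenever we differentiate through y.

Set F(x, y) = (left side) − (right side), so the curve is F = 0. Differentiating each term of F:
  d/dx[x^2] = 2x
  d/dx[y^3] = 3y^2·y'
  d/dx[-9] = 0

Collecting, the y'-free part is the partial derivative in x and the y' coefficient is the partial derivative in y:
  ∂F/∂x = 2x
  ∂F/∂y = 3y^2

so d/dx[F(x, y(x))] = ∂F/∂x + (∂F/∂y)·y' = 0. Rearranging,
  dy/dx = -(∂F/∂x)/(∂F/∂y) = -(2x)/(3y^2) = -2x/(3y^2)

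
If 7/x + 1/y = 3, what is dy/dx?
Differentiate both sides with respect to x, treating y as y(x). By the chain rule, any term containing y contributes a factor of y' = dy/dx when we differentiate it.

Move every term to one side and write the relation as F(x, y) = 0. Term by term,
  d/dx[1/y] = -y'/y^2
  d/dx[7/x] = -7/x^2
  d/dx[-3] = 0

The pieces without y' make up ∂F/∂x and the coefficient of y' is ∂F/∂y:
  ∂F/∂x = -7/x^2,
  ∂F/∂y = -1/y^2.

Since d/dx[F] = ∂F/∂x + (∂F/∂y)·y' = 0, solve for y':
  (∂F/∂y)·y' = -∂F/∂x
  dy/dx = -(∂F/∂x)/(∂F/∂y) = -(-7/x^2)/(-1/y^2) = -7y^2/x^2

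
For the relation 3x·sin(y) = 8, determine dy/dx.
Apply d/dx to both sides, remembering that y depends on x. Each occurrence of y therefore brings in a y' = dy/dx via the chain rule.

With F(x, y) equal to the left-hand side minus the right, differentiate F term by term:
  d/dx[3x·sin(y)] = 3x·y'·cos(y) + 3sin(y)
  d/dx[-8] = 0
Adding these up, d/dx[F] = 0 becomes
  (3sin(y)) + (3x·cos(y))·y' = 0,
so isolating y',
  dy/dx = -(3sin(y))/(3x·cos(y)) = -tan(y)/x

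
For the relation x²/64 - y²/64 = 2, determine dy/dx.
Take d/dx of both sides. Since y is implicitly a function of x, the chain rule attaches a y' = dy/dx factor whenever we differentiate through y.

Set F(x, y) = (left side) − (right side), so the curve is F = 0. Differentiating each term of F:
  d/dx[x^2/64] = x/32
  d/dx[-y^2/64] = -y·y'/32
  d/dx[-2] = 0

Collecting, the y'-free part is the partial derivative in x and the y' coefficient is the partial derivative in y:
  ∂F/∂x = x/32
  ∂F/∂y = -y/32

so d/dx[F(x, y(x))] = ∂F/∂x + (∂F/∂y)·y' = 0. Rearranging,
  dy/dx = -(∂F/∂x)/(∂F/∂y) = -(x/32)/(-y/32) = x/y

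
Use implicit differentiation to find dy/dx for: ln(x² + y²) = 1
Differentiate the relation implicitly: treat y = y(x) and apply the chain rule, so every y-derivative picks up a y' = dy/dx factor.

With everything moved to the left-hand side, differentiate term by term:
  d/dx[ln(x^2 + y^2)] = (2x + 2y·y')/(x^2 + y^2)
  d/dx[-1] = 0

Separating the contributions that come from x directly and those that come through y:
  without y':      2x/(x^2 + y^2)
  multiplying y':  2y/(x^2 + y^2)

so (2x/(x^2 + y^2)) + (2y/(x^2 + y^2))·y' = 0, and therefore
  dy/dx = -(2x/(x^2 + y^2))/(2y/(x^2 + y^2)) = -x/y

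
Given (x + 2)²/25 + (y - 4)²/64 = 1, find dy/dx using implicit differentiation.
Take d/dx of both sides. Since y is implicitly a function of x, the chain rule attaches a y' = dy/dx factor whenever we differentiate through y.

Set F(x, y) = (left side) − (right side), so the curve is F = 0. Differentiating each term of F:
  d/dx[(x + 2)^2/25] = 2x/25 + 4/25
  d/dx[(y - 4)^2/64] = y'(y - 4)/32
  d/dx[-1] = 0

Collecting, the y'-free part is the partial derivative in x and the y' coefficient is the partial derivative in y:
  ∂F/∂x = 2x/25 + 4/25
  ∂F/∂y = y/32 - 1/8

so d/dx[F(x, y(x))] = ∂F/∂x + (∂F/∂y)·y' = 0. Rearranging,
  dy/dx = -(∂F/∂x)/(∂F/∂y) = -(2x/25 + 4/25)/(y/32 - 1/8)
        = -(2(x + 2)/25)/((y - 4)/32) = 64(-x - 2)/(25(y - 4))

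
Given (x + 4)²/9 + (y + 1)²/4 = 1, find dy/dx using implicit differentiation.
Differentiate the relation implicitly: treat y = y(x) and apply the chain rule, so every y-derivative picks up a y' = dy/dx factor.

With everything moved to the left-hand side, differentiate term by term:
  d/dx[(x + 4)^2/9] = 2x/9 + 8/9
  d/dx[(y + 1)^2/4] = y'(y + 1)/2
  d/dx[-1] = 0

Separating the contributions that come from x directly and those that come through y:
  without y':      2x/9 + 8/9
  multiplying y':  y/2 + 1/2

so (2x/9 + 8/9) + (y/2 + 1/2)·y' = 0, and therefore
  dy/dx = -(2x/9 + 8/9)/(y/2 + 1/2)
        = -(2(x + 4)/9)/((y + 1)/2) = 4(-x - 4)/(9(y + 1))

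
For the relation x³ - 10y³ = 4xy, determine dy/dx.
Differentiate the relation implicitly: treat y = y(x) and apply the chain rule, so every y-derivative picks up a y' = dy/dx factor.

With everything moved to the left-hand side, differentiate term by term:
  d/dx[x^3] = 3x^2
  d/dx[-4xy] = -4x·y' - 4y
  d/dx[-10y^3] = -30y^2·y'

Separating the contributions that come from x directly and those that come through y:
  without y':      3x^2 - 4y
  multiplying y':  -4x - 30y^2

so (3x^2 - 4y) + (-4x - 30y^2)·y' = 0, and therefore
  dy/dx = -(3x^2 - 4y)/(-4x - 30y^2) = (3x^2 - 4y)/(2(2x + 15y^2))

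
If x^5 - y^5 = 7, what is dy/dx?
Take d/dx of both sides. Since y is implicitly a function of x, the chain rule attaches a y' = dy/dx factor whenever we differentiate through y.

Set F(x, y) = (left side) − (right side), so the curve is F = 0. Differentiating each term of F:
  d/dx[x^5] = 5x^4
  d/dx[-y^5] = -5y^4·y'
  d/dx[-7] = 0

Collecting, the y'-free part is the partial derivative in x and the y' coefficient is the partial derivative in y:
  ∂F/∂x = 5x^4
  ∂F/∂y = -5y^4

so d/dx[F(x, y(x))] = ∂F/∂x + (∂F/∂y)·y' = 0. Rearranging,
  dy/dx = -(∂F/∂x)/(∂F/∂y) = -(5x^4)/(-5y^4) = x^4/y^4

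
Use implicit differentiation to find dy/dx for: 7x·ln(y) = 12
Differentiate both sides with respect to x, treating y as y(x). By the chain rule, any term containing y contributes a factor of y' = dy/dx when we differentiate it.

Move every term to one side and write the relation as F(x, y) = 0. Term by term,
  d/dx[7x·ln(y)] = 7x·y'/y + 7ln(y)
  d/dx[-12] = 0

The pieces without y' make up ∂F/∂x and the coefficient of y' is ∂F/∂y:
  ∂F/∂x = 7ln(y),
  ∂F/∂y = 7x/y.

Since d/dx[F] = ∂F/∂x + (∂F/∂y)·y' = 0, solve for y':
  (∂F/∂y)·y' = -∂F/∂x
  dy/dx = -(∂F/∂x)/(∂F/∂y) = -(7ln(y))/(7x/y) = -y·ln(y)/x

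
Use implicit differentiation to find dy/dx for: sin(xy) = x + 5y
Differentiate both sides with respect to x, treating y as y(x). By the chain rule, any term containing y contributes a factor of y' = dy/dx when we differentiate it.

Move every term to one side and write the relation as F(x, y) = 0. Term by term,
  d/dx[-x] = -1
  d/dx[-5y] = -5·y'
  d/dx[sin(xy)] = (x·y' + y)·cos(xy)

The pieces without y' make up ∂F/∂x and the coefficient of y' is ∂F/∂y:
  ∂F/∂x = y·cos(xy) - 1,
  ∂F/∂y = x·cos(xy) - 5.

Since d/dx[F] = ∂F/∂x + (∂F/∂y)·y' = 0, solve for y':
  (∂F/∂y)·y' = -∂F/∂x
  dy/dx = -(∂F/∂x)/(∂F/∂y) = -(y·cos(xy) - 1)/(x·cos(xy) - 5) = (-y·cos(xy) + 1)/(x·cos(xy) - 5)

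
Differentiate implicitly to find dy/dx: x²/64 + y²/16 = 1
Take d/dx of both sides. Since y is implicitly a function of x, the chain rule attaches a y' = dy/dx factor whenever we differentiate through y.

Set F(x, y) = (left side) − (right side), so the curve is F = 0. Differentiating each term of F:
  d/dx[x^2/64] = x/32
  d/dx[y^2/16] = y·y'/8
  d/dx[-1] = 0

Collecting, the y'-free part is the partial derivative in x and the y' coefficient is the partial derivative in y:
  ∂F/∂x = x/32
  ∂F/∂y = y/8

so d/dx[F(x, y(x))] = ∂F/∂x + (∂F/∂y)·y' = 0. Rearranging,
  dy/dx = -(∂F/∂x)/(∂F/∂y) = -(x/32)/(y/8) = -x/(4y)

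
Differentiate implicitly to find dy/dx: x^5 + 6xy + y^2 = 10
Differentiate both sides with respect to x, treating y as y(x). By the chain rule, any term containing y contributes a factor of y' = dy/dx when we differentiate it.

Move every term to one side and write the relation as F(x, y) = 0. Term by term,
  d/dx[x^5] = 5x^4
  d/dx[6xy] = 6x·y' + 6y
  d/dx[y^2] = 2y·y'
  d/dx[-10] = 0

The pieces without y' make up ∂F/∂x and the coefficient of y' is ∂F/∂y:
  ∂F/∂x = 5x^4 + 6y,
  ∂F/∂y = 6x + 2y.

Since d/dx[F] = ∂F/∂x + (∂F/∂y)·y' = 0, solve for y':
  (∂F/∂y)·y' = -∂F/∂x
  dy/dx = -(∂F/∂x)/(∂F/∂y) = -(5x^4 + 6y)/(6x + 2y) = (-5x^4 - 6y)/(2(3x + y))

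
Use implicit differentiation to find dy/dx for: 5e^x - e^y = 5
Differentiate the relation implicitly: treat y = y(x) and apply the chain rule, so every y-derivative picks up a y' = dy/dx factor.

With everything moved to the left-hand side, differentiate term by term:
  d/dx[5e^(x)] = 5e^(x)
  d/dx[-e^(y)] = -y'·e^(y)
  d/dx[-5] = 0

Separating the contributions that come from x directly and those that come through y:
  without y':      5e^(x)
  multiplying y':  -e^(y)

so (5e^(x)) + (-e^(y))·y' = 0, and therefore
  dy/dx = -(5e^(x))/(-e^(y)) = 5e^(x - y)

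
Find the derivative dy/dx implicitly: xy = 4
Apply d/dx to both sides, remembering that y depends on x. Each occurrence of y therefore brings in a y' = dy/dx via the chain rule.

With F(x, y) equal to the left-hand side minus the right, differentiate F term by term:
  d/dx[xy] = x·y' + y
  d/dx[-4] = 0
Adding these up, d/dx[F] = 0 becomes
  (y) + (x)·y' = 0,
so isolating y',
  dy/dx = -(y)/(x) = -y/x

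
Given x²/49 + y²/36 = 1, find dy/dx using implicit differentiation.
Apply d/dx to both sides, remembering that y depends on x. Each occurrence of y therefore brings in a y' = dy/dx via the chain rule.

With F(x, y) equal to the left-hand side minus the right, differentiate F term by term:
  d/dx[x^2/49] = 2x/49
  d/dx[y^2/36] = y·y'/18
  d/dx[-1] = 0
Adding these up, d/dx[F] = 0 becomes
  (2x/49) + (y/18)·y' = 0,
so isolating y',
  dy/dx = -(2x/49)/(y/18) = -36x/(49y)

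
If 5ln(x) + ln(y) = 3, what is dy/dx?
Differentiate the relation implicitly: treat y = y(x) and apply the chain rule, so every y-derivative picks up a y' = dy/dx factor.

With everything moved to the left-hand side, differentiate term by term:
  d/dx[5ln(x)] = 5/x
  d/dx[ln(y)] = y'/y
  d/dx[-3] = 0

Separating the contributions that come from x directly and those that come through y:
  without y':      5/x
  multiplying y':  1/y

so (5/x) + (1/y)·y' = 0, and therefore
  dy/dx = -(5/x)/(1/y) = -5y/x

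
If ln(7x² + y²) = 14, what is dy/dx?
Take d/dx of both sides. Since y is implicitly a function of x, the chain rule attaches a y' = dy/dx factor whenever we differentiate through y.

Set F(x, y) = (left side) − (right side), so the curve is F = 0. Differentiating each term of F:
  d/dx[ln(7x^2 + y^2)] = (14x + 2y·y')/(7x^2 + y^2)
  d/dx[-14] = 0

Collecting, the y'-free part is the partial derivative in x and the y' coefficient is the partial derivative in y:
  ∂F/∂x = 14x/(7x^2 + y^2)
  ∂F/∂y = 2y/(7x^2 + y^2)

so d/dx[F(x, y(x))] = ∂F/∂x + (∂F/∂y)·y' = 0. Rearranging,
  dy/dx = -(∂F/∂x)/(∂F/∂y) = -(14x/(7x^2 + y^2))/(2y/(7x^2 + y^2)) = -7x/y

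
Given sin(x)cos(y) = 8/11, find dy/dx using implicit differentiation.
Differentiate the relation implicitly: treat y = y(x) and apply the chain rule, so every y-derivative picks up a y' = dy/dx factor.

With everything moved to the left-hand side, differentiate term by term:
  d/dx[sin(x)·cos(y)] = -y'·sin(x)·sin(y) + cos(x)·cos(y)
  d/dx[-8/11] = 0

Separating the contributions that come from x directly and those that come through y:
  without y':      cos(x)·cos(y)
  multiplying y':  -sin(x)·sin(y)

so (cos(x)·cos(y)) + (-sin(x)·sin(y))·y' = 0, and therefore
  dy/dx = -(cos(x)·cos(y))/(-sin(x)·sin(y)) = 1/(tan(x)·tan(y))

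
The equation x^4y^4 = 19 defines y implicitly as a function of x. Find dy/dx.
Differentiate both sides with respect to x, treating y as y(x). By the chain rule, any term containing y contributes a factor of y' = dy/dx when we differentiate it.

Move every term to one side and write the relation as F(x, y) = 0. Term by term,
  d/dx[x^4y^4] = 4x^4y^3·y' + 4x^3y^4
  d/dx[-19] = 0

The pieces without y' make up ∂F/∂x and the coefficient of y' is ∂F/∂y:
  ∂F/∂x = 4x^3y^4,
  ∂F/∂y = 4x^4y^3.

Since d/dx[F] = ∂F/∂x + (∂F/∂y)·y' = 0, solve for y':
  (∂F/∂y)·y' = -∂F/∂x
  dy/dx = -(∂F/∂x)/(∂F/∂y) = -(4x^3y^4)/(4x^4y^3) = -y/x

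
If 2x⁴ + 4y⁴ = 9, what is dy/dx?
Differentiate the relation implicitly: treat y = y(x) and apply the chain rule, so every y-derivative picks up a y' = dy/dx factor.

With everything moved to the left-hand side, differentiate term by term:
  d/dx[2x^4] = 8x^3
  d/dx[4y^4] = 16y^3·y'
  d/dx[-9] = 0

Separating the contributions that come from x directly and those that come through y:
  without y':      8x^3
  multiplying y':  16y^3

so (8x^3) + (16y^3)·y' = 0, and therefore
  dy/dx = -(8x^3)/(16y^3) = -x^3/(2y^3)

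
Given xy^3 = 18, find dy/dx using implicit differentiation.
Differentiate the relation implicitly: treat y = y(x) and apply the chain rule, so every y-derivative picks up a y' = dy/dx factor.

With everything moved to the left-hand side, differentiate term by term:
  d/dx[xy^3] = 3xy^2·y' + y^3
  d/dx[-18] = 0

Separating the contributions that come from x directly and those that come through y:
  without y':      y^3
  multiplying y':  3xy^2

so (y^3) + (3xy^2)·y' = 0, and therefore
  dy/dx = -(y^3)/(3xy^2) = -y/(3x)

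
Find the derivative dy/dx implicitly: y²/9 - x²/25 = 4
Apply d/dx to both sides, remembering that y depends on x. Each occurrence of y therefore brings in a y' = dy/dx via the chain rule.

With F(x, y) equal to the left-hand side minus the right, differentiate F term by term:
  d/dx[-x^2/25] = -2x/25
  d/dx[y^2/9] = 2y·y'/9
  d/dx[-4] = 0
Adding these up, d/dx[F] = 0 becomes
  (-2x/25) + (2y/9)·y' = 0,
so isolating y',
  dy/dx = -(-2x/25)/(2y/9) = 9x/(25y)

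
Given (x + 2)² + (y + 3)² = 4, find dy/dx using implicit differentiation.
Differentiate the relation implicitly: treat y = y(x) and apply the chain rule, so every y-derivative picks up a y' = dy/dx factor.

With everything moved to the left-hand side, differentiate term by term:
  d/dx[(x + 2)^2] = 2x + 4
  d/dx[(y + 3)^2] = 2·y'(y + 3)
  d/dx[-4] = 0

Separating the contributions that come from x directly and those that come through y:
  without y':      2x + 4
  multiplying y':  2y + 6

so (2x + 4) + (2y + 6)·y' = 0, and therefore
  dy/dx = -(2x + 4)/(2y + 6) = (-x - 2)/(y + 3)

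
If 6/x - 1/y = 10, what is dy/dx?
Differentiate the relation implicitly: treat y = y(x) and apply the chain rule, so every y-derivative picks up a y' = dy/dx factor.

With everything moved to the left-hand side, differentiate term by term:
  d/dx[-1/y] = y'/y^2
  d/dx[6/x] = -6/x^2
  d/dx[-10] = 0

Separating the contributions that come from x directly and those that come through y:
  without y':      -6/x^2
  multiplying y':  y^(-2)

so (-6/x^2) + (y^(-2))·y' = 0, and therefore
  dy/dx = -(-6/x^2)/(y^(-2)) = 6y^2/x^2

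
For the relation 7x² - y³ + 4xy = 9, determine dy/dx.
Differentiate the relation implicitly: treat y = y(x) and apply the chain rule, so every y-derivative picks up a y' = dy/dx factor.

With everything moved to the left-hand side, differentiate term by term:
  d/dx[7x^2] = 14x
  d/dx[4xy] = 4x·y' + 4y
  d/dx[-y^3] = -3y^2·y'
  d/dx[-9] = 0

Separating the contributions that come from x directly and those that come through y:
  without y':      14x + 4y
  multiplying y':  4x - 3y^2

so (14x + 4y) + (4x - 3y^2)·y' = 0, and therefore
  dy/dx = -(14x + 4y)/(4x - 3y^2) = 2(-7x - 2y)/(4x - 3y^2)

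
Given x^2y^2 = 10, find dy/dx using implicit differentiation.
Differentiate both sides with respect to x, treating y as y(x). By the chain rule, any term containing y contributes a factor of y' = dy/dx when we differentiate it.

Move every term to one side and write the relation as F(x, y) = 0. Term by term,
  d/dx[x^2y^2] = 2x^2y·y' + 2xy^2
  d/dx[-10] = 0

The pieces without y' make up ∂F/∂x and the coefficient of y' is ∂F/∂y:
  ∂F/∂x = 2xy^2,
  ∂F/∂y = 2x^2y.

Since d/dx[F] = ∂F/∂x + (∂F/∂y)·y' = 0, solve for y':
  (∂F/∂y)·y' = -∂F/∂x
  dy/dx = -(∂F/∂x)/(∂F/∂y) = -(2xy^2)/(2x^2y) = -y/x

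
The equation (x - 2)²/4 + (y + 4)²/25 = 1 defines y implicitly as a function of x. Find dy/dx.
Differentiate both sides with respect to x, treating y as y(x). By the chain rule, any term containing y contributes a factor of y' = dy/dx when we differentiate it.

Move every term to one side and write the relation as F(x, y) = 0. Term by term,
  d/dx[(x - 2)^2/4] = x/2 - 1
  d/dx[(y + 4)^2/25] = 2·y'(y + 4)/25
  d/dx[-1] = 0

The pieces without y' make up ∂F/∂x and the coefficient of y' is ∂F/∂y:
  ∂F/∂x = x/2 - 1,
  ∂F/∂y = 2y/25 + 8/25.

Since d/dx[F] = ∂F/∂x + (∂F/∂y)·y' = 0, solve for y':
  (∂F/∂y)·y' = -∂F/∂x
  dy/dx = -(∂F/∂x)/(∂F/∂y) = -(x/2 - 1)/(2y/25 + 8/25)
        = -((x - 2)/2)/(2(y + 4)/25) = 25(2 - x)/(4(y + 4))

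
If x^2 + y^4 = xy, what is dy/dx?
Differentiate both sides with respect to x, treating y as y(x). By the chain rule, any term containing y contributes a factor of y' = dy/dx when we differentiate it.

Move every term to one side and write the relation as F(x, y) = 0. Term by term,
  d/dx[x^2] = 2x
  d/dx[-xy] = -x·y' - y
  d/dx[y^4] = 4y^3·y'

The pieces without y' make up ∂F/∂x and the coefficient of y' is ∂F/∂y:
  ∂F/∂x = 2x - y,
  ∂F/∂y = -x + 4y^3.

Since d/dx[F] = ∂F/∂x + (∂F/∂y)·y' = 0, solve for y':
  (∂F/∂y)·y' = -∂F/∂x
  dy/dx = -(∂F/∂x)/(∂F/∂y) = -(2x - y)/(-x + 4y^3) = (2x - y)/(x - 4y^3)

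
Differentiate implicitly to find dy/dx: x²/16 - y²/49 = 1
Differentiate the relation implicitly: treat y = y(x) and apply the chain rule, so every y-derivative picks up a y' = dy/dx factor.

With everything moved to the left-hand side, differentiate term by term:
  d/dx[x^2/16] = x/8
  d/dx[-y^2/49] = -2y·y'/49
  d/dx[-1] = 0

Separating the contributions that come from x directly and those that come through y:
  without y':      x/8
  multiplying y':  -2y/49

so (x/8) + (-2y/49)·y' = 0, and therefore
  dy/dx = -(x/8)/(-2y/49) = 49x/(16y)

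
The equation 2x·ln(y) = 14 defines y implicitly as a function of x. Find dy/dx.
Differentiate the relation implicitly: treat y = y(x) and apply the chain rule, so every y-derivative picks up a y' = dy/dx factor.

With everything moved to the left-hand side, differentiate term by term:
  d/dx[2x·ln(y)] = 2x·y'/y + 2ln(y)
  d/dx[-14] = 0

Separating the contributions that come from x directly and those that come through y:
  without y':      2ln(y)
  multiplying y':  2x/y

so (2ln(y)) + (2x/y)·y' = 0, and therefore
  dy/dx = -(2ln(y))/(2x/y) = -y·ln(y)/x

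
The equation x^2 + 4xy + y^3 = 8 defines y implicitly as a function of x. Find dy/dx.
Differentiate both sides with respect to x, treating y as y(x). By the chain rule, any term containing y contributes a factor of y' = dy/dx when we differentiate it.

Move every term to one side and write the relation as F(x, y) = 0. Term by term,
  d/dx[x^2] = 2x
  d/dx[4xy] = 4x·y' + 4y
  d/dx[y^3] = 3y^2·y'
  d/dx[-8] = 0

The pieces without y' make up ∂F/∂x and the coefficient of y' is ∂F/∂y:
  ∂F/∂x = 2x + 4y,
  ∂F/∂y = 4x + 3y^2.

Since d/dx[F] = ∂F/∂x + (∂F/∂y)·y' = 0, solve for y':
  (∂F/∂y)·y' = -∂F/∂x
  dy/dx = -(∂F/∂x)/(∂F/∂y) = -(2x + 4y)/(4x + 3y^2) = 2(-x - 2y)/(4x + 3y^2)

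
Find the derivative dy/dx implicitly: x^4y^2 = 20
Take d/dx of both sides. Since y is implicitly a function of x, the chain rule attaches a y' = dy/dx factor whenever we differentiate through y.

Set F(x, y) = (left side) − (right side), so the curve is F = 0. Differentiating each term of F:
  d/dx[x^4y^2] = 2x^4y·y' + 4x^3y^2
  d/dx[-20] = 0

Collecting, the y'-free part is the partial derivative in x and the y' coefficient is the partial derivative in y:
  ∂F/∂x = 4x^3y^2
  ∂F/∂y = 2x^4y

so d/dx[F(x, y(x))] = ∂F/∂x + (∂F/∂y)·y' = 0. Rearranging,
  dy/dx = -(∂F/∂x)/(∂F/∂y) = -(4x^3y^2)/(2x^4y) = -2y/x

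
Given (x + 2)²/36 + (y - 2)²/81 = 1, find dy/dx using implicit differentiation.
Differentiate the relation implicitly: treat y = y(x) and apply the chain rule, so every y-derivative picks up a y' = dy/dx factor.

With everything moved to the left-hand side, differentiate term by term:
  d/dx[(x + 2)^2/36] = x/18 + 1/9
  d/dx[(y - 2)^2/81] = 2·y'(y - 2)/81
  d/dx[-1] = 0

Separating the contributions that come from x directly and those that come through y:
  without y':      x/18 + 1/9
  multiplying y':  2y/81 - 4/81

so (x/18 + 1/9) + (2y/81 - 4/81)·y' = 0, and therefore
  dy/dx = -(x/18 + 1/9)/(2y/81 - 4/81)
        = -((x + 2)/18)/(2(y - 2)/81) = 9(-x - 2)/(4(y - 2))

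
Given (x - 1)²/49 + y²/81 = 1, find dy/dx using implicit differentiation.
Differentiate the relation implicitly: treat y = y(x) and apply the chain rule, so every y-derivative picks up a y' = dy/dx factor.

With everything moved to the left-hand side, differentiate term by term:
  d/dx[y^2/81] = 2y·y'/81
  d/dx[(x - 1)^2/49] = 2x/49 - 2/49
  d/dx[-1] = 0

Separating the contributions that come from x directly and those that come through y:
  without y':      2x/49 - 2/49
  multiplying y':  2y/81

so (2x/49 - 2/49) + (2y/81)·y' = 0, and therefore
  dy/dx = -(2x/49 - 2/49)/(2y/81)
        = -(2(x - 1)/49)/(2y/81) = 81(1 - x)/(49y)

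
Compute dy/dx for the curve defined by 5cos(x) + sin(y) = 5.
Take d/dx of both sides. Since y is implicitly a function of x, the chain rule attaches a y' = dy/dx factor whenever we differentiate through y.

Set F(x, y) = (left side) − (right side), so the curve is F = 0. Differentiating each term of F:
  d/dx[sin(y)] = y'·cos(y)
  d/dx[5cos(x)] = -5sin(x)
  d/dx[-5] = 0

Collecting, the y'-free part is the partial derivative in x and the y' coefficient is the partial derivative in y:
  ∂F/∂x = -5sin(x)
  ∂F/∂y = cos(y)

so d/dx[F(x, y(x))] = ∂F/∂x + (∂F/∂y)·y' = 0. Rearranging,
  dy/dx = -(∂F/∂x)/(∂F/∂y) = -(-5sin(x))/(cos(y)) = 5sin(x)/cos(y)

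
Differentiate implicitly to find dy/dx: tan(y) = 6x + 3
Apply d/dx to both sides, remembering that y depends on x. Each occurrence of y therefore brings in a y' = dy/dx via the chain rule.

With F(x, y) equal to the left-hand side minus the right, differentiate F term by term:
  d/dx[-6x] = -6
  d/dx[tan(y)] = y'(tan(y)^2 + 1)
  d/dx[-3] = 0
Adding these up, d/dx[F] = 0 becomes
  (-6) + (tan(y)^2 + 1)·y' = 0,
so isolating y',
  dy/dx = -(-6)/(tan(y)^2 + 1) = 6cos(y)^2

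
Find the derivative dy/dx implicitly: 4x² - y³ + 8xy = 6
Differentiate the relation implicitly: treat y = y(x) and apply the chain rule, so every y-derivative picks up a y' = dy/dx factor.

With everything moved to the left-hand side, differentiate term by term:
  d/dx[4x^2] = 8x
  d/dx[8xy] = 8x·y' + 8y
  d/dx[-y^3] = -3y^2·y'
  d/dx[-6] = 0

Separating the contributions that come from x directly and those that come through y:
  without y':      8x + 8y
  multiplying y':  8x - 3y^2

so (8x + 8y) + (8x - 3y^2)·y' = 0, and therefore
  dy/dx = -(8x + 8y)/(8x - 3y^2) = 8(-x - y)/(8x - 3y^2)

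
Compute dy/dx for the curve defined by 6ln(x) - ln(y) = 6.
Apply d/dx to both sides, remembering that y depends on x. Each occurrence of y therefore brings in a y' = dy/dx via the chain rule.

With F(x, y) equal to the left-hand side minus the right, differentiate F term by term:
  d/dx[6ln(x)] = 6/x
  d/dx[-ln(y)] = -y'/y
  d/dx[-6] = 0
Adding these up, d/dx[F] = 0 becomes
  (6/x) + (-1/y)·y' = 0,
so isolating y',
  dy/dx = -(6/x)/(-1/y) = 6y/x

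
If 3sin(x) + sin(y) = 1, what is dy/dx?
Differentiate the relation implicitly: treat y = y(x) and apply the chain rule, so every y-derivative picks up a y' = dy/dx factor.

With everything moved to the left-hand side, differentiate term by term:
  d/dx[3sin(x)] = 3cos(x)
  d/dx[sin(y)] = y'·cos(y)
  d/dx[-1] = 0

Separating the contributions that come from x directly and those that come through y:
  without y':      3cos(x)
  multiplying y':  cos(y)

so (3cos(x)) + (cos(y))·y' = 0, and therefore
  dy/dx = -(3cos(x))/(cos(y)) = -3cos(x)/cos(y)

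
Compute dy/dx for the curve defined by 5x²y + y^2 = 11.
Differentiate the relation implicitly: treat y = y(x) and apply the chain rule, so every y-derivative picks up a y' = dy/dx factor.

With everything moved to the left-hand side, differentiate term by term:
  d/dx[5x^2y] = 5x^2·y' + 10xy
  d/dx[y^2] = 2y·y'
  d/dx[-11] = 0

Separating the contributions that come from x directly and those that come through y:
  without y':      10xy
  multiplying y':  5x^2 + 2y

so (10xy) + (5x^2 + 2y)·y' = 0, and therefore
  dy/dx = -(10xy)/(5x^2 + 2y) = -10xy/(5x^2 + 2y)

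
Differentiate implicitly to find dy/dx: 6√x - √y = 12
Take d/dx of both sides. Since y is implicitly a function of x, the chain rule attaches a y' = dy/dx factor whenever we differentiate through y.

Set F(x, y) = (left side) − (right side), so the curve is F = 0. Differentiating each term of F:
  d/dx[6√(x)] = 3/√(x)
  d/dx[-√(y)] = -y'/(2√(y))
  d/dx[-12] = 0

Collecting, the y'-free part is the partial derivative in x and the y' coefficient is the partial derivative in y:
  ∂F/∂x = 3/√(x)
  ∂F/∂y = -1/(2√(y))

so d/dx[F(x, y(x))] = ∂F/∂x + (∂F/∂y)·y' = 0. Rearranging,
  dy/dx = -(∂F/∂x)/(∂F/∂y) = -(3/√(x))/(-1/(2√(y))) = 6√(y)/√(x)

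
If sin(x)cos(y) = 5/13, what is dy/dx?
Differentiate both sides with respect to x, treating y as y(x). By the chain rule, any term containing y contributes a factor of y' = dy/dx when we differentiate it.

Move every term to one side and write the relation as F(x, y) = 0. Term by term,
  d/dx[sin(x)·cos(y)] = -y'·sin(x)·sin(y) + cos(x)·cos(y)
  d/dx[-5/13] = 0

The pieces without y' make up ∂F/∂x and the coefficient of y' is ∂F/∂y:
  ∂F/∂x = cos(x)·cos(y),
  ∂F/∂y = -sin(x)·sin(y).

Since d/dx[F] = ∂F/∂x + (∂F/∂y)·y' = 0, solve for y':
  (∂F/∂y)·y' = -∂F/∂x
  dy/dx = -(∂F/∂x)/(∂F/∂y) = -(cos(x)·cos(y))/(-sin(x)·sin(y)) = 1/(tan(x)·tan(y))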